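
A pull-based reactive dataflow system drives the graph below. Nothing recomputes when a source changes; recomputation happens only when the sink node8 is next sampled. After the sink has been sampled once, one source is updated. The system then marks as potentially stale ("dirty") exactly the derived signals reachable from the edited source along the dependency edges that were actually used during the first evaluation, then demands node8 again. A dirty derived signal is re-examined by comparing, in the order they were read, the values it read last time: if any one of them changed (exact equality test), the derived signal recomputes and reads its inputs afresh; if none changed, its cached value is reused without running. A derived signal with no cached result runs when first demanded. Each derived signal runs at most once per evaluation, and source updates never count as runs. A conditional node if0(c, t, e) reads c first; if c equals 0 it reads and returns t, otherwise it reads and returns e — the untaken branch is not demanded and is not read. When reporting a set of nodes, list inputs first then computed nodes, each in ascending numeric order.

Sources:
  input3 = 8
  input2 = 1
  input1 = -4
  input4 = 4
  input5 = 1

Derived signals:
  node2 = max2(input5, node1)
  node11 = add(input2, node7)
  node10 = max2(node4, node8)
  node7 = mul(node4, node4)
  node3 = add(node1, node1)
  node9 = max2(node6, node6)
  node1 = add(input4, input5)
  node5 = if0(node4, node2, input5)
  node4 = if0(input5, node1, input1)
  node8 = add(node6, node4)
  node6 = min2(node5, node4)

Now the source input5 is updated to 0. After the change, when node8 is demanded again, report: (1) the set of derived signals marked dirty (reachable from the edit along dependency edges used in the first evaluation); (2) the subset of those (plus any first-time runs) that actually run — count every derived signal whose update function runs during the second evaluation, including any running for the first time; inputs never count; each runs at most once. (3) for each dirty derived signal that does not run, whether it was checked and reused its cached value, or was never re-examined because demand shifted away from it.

Marked dirty: node4, node5, node6, node8.
Derived signals that run: node1, node4, node5, node6, node8 — 5 in total.
Every dirty derived signal ran.
Key observation: a condition flipped, so demand reaches new nodes — node1 runs for the first time.

First evaluation (everything demanded from the output):
  node4 = if0(input5=1 -> else branch input1) = -4
  node5 = if0(node4=-4 -> else branch input5) = 1
  node6 = min2(1, -4) = -4
  node8 = add(-4, -4) = -8

Propagation after the edit:
  node1: demanded for the first time — runs, produces 4.
  node4: runs — input5 1->0; result 4.
  node5: runs — node4 -4->4; input5 1->0; result 0.
  node6: runs — node5 1->0; node4 -4->4; result 0.
  node8: runs — node6 -4->0; node4 -4->4; result 4.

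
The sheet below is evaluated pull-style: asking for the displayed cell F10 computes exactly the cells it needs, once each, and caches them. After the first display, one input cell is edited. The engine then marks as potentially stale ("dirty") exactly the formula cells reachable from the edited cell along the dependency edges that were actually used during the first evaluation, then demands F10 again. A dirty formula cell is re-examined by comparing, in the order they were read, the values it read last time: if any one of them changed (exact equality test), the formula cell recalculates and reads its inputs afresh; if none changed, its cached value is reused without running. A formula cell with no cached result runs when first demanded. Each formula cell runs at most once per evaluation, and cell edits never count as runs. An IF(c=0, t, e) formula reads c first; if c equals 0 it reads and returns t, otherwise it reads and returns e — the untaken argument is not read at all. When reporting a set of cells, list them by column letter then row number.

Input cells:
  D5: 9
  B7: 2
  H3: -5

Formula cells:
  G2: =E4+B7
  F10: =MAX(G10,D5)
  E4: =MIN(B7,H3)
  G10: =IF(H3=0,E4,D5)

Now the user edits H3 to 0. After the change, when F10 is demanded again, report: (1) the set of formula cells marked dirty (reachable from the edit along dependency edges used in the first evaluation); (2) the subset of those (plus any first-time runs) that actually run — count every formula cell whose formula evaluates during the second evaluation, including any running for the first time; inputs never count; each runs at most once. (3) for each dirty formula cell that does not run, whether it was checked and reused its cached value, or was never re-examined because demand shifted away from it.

The edit dirties: F10, G10.
3 formula cells run: E4, F10, G10.
No dirty formula cell escaped a run.
Note the branch switch — E4 had no cache and runs now for the first time.

First demand of the output computes:
  G10 = IF(H3=0: H3=-5 -> else branch D5) = 9
  F10 = MAX(9, 9) = 9

After the edit, cleaning proceeds:
  E4: had never run; runs now, result 0.
  G10: a read changed (H3 -5->0) — executes, giving 0.
  F10: a read changed (G10 9->0) — executes, giving 9 — identical to its old value.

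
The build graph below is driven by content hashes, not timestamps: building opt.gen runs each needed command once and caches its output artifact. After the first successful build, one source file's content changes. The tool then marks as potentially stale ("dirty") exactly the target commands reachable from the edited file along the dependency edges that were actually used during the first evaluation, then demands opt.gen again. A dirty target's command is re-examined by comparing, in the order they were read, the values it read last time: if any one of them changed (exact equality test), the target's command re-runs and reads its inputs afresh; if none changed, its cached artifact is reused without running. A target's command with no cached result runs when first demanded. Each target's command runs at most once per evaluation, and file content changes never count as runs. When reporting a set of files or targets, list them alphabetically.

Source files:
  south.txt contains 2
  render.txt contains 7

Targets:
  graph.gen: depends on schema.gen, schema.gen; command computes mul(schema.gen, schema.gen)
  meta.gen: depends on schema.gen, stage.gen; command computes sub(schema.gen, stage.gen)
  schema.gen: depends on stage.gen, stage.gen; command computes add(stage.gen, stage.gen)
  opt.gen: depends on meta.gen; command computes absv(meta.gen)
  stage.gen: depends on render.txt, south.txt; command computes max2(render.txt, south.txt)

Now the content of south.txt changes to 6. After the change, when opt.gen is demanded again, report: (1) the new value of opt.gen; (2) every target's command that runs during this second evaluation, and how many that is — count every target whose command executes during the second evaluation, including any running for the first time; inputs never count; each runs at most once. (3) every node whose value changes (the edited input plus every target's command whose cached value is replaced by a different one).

opt.gen now evaluates to 7.
Run set: stage.gen (1 run).
Changed values: south.txt.
The important point: stage.gen recomputes to an identical value, and the output ends up unchanged.

Initial pass — values computed on the first demand:
  stage.gen = max2(7, 2) = 7
  schema.gen = add(7, 7) = 14
  meta.gen = sub(14, 7) = 7
  opt.gen = absv(7) = 7

Second demand — change propagation:
  stage.gen: re-runs because south.txt 2->6; new result 7 (unchanged).
  schema.gen: re-examined; everything it read last time is the same (stage.gen unchanged, stage.gen unchanged) — cache 14 kept, no run.
  meta.gen: re-examined; everything it read last time is the same (schema.gen unchanged, stage.gen unchanged) — cache 7 kept, no run.
  opt.gen: re-examined; everything it read last time is the same (meta.gen unchanged) — cache 7 kept, no run.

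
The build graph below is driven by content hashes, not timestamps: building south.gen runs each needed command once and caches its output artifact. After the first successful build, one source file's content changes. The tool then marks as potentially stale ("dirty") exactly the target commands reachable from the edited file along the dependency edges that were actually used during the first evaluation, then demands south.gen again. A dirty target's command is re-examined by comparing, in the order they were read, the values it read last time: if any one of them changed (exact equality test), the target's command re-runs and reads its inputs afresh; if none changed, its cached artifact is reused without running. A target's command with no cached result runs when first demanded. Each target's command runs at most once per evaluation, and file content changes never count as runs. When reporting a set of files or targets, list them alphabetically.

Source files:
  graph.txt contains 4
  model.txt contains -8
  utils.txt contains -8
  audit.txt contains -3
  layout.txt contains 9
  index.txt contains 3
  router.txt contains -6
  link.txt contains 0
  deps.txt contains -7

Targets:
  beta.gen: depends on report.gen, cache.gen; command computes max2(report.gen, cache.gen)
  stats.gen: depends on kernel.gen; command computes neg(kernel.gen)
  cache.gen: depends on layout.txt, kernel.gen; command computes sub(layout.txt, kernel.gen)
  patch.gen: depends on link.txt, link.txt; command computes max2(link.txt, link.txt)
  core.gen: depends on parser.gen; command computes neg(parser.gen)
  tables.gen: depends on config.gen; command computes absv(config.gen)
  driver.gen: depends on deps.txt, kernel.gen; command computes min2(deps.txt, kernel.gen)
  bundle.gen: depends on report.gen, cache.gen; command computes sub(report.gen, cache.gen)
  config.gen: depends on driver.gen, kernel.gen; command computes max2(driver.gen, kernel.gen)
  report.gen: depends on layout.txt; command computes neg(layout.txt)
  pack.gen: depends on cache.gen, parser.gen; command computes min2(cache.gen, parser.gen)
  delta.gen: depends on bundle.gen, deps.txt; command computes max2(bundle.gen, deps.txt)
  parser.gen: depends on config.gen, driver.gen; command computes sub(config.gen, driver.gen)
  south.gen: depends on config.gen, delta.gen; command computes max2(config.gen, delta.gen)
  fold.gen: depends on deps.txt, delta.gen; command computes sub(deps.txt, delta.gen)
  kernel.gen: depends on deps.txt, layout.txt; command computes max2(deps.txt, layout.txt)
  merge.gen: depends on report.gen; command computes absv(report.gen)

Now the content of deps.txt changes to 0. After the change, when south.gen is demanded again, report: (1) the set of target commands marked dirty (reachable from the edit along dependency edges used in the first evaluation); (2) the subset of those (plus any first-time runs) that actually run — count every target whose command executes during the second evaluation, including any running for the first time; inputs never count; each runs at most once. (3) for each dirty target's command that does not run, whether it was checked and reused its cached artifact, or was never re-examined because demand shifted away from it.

Initial pass — values computed on the first demand:
  kernel.gen = max2(-7, 9) = 9
  cache.gen = sub(9, 9) = 0
  driver.gen = min2(-7, 9) = -7
  config.gen = max2(-7, 9) = 9
  report.gen = neg(9) = -9
  bundle.gen = sub(-9, 0) = -9
  delta.gen = max2(-9, -7) = -7
  south.gen = max2(9, -7) = 9

Second demand — change propagation:
  kernel.gen: re-runs because deps.txt -7->0; new result 9 (unchanged).
  cache.gen: re-examined; everything it read last time is the same (layout.txt unchanged, kernel.gen unchanged) — cache 0 kept, no run.
  bundle.gen: re-examined; everything it read last time is the same (report.gen unchanged, cache.gen unchanged) — cache -9 kept, no run.
  delta.gen: re-runs because deps.txt -7->0; new result 0.
  driver.gen: re-runs because deps.txt -7->0; new result 0.
  config.gen: re-runs because driver.gen -7->0; new result 9 (unchanged).
  south.gen: re-runs because delta.gen -7->0; new result 9 (unchanged).

The important point: at cache.gen every value read last time is unchanged, so the dirty flag clears without a run.

Dirty set: bundle.gen, cache.gen, config.gen, delta.gen, driver.gen, kernel.gen, south.gen.
Run set: config.gen, delta.gen, driver.gen, kernel.gen, south.gen (5 run).
Re-examined without running (cache reused): bundle.gen, cache.gen.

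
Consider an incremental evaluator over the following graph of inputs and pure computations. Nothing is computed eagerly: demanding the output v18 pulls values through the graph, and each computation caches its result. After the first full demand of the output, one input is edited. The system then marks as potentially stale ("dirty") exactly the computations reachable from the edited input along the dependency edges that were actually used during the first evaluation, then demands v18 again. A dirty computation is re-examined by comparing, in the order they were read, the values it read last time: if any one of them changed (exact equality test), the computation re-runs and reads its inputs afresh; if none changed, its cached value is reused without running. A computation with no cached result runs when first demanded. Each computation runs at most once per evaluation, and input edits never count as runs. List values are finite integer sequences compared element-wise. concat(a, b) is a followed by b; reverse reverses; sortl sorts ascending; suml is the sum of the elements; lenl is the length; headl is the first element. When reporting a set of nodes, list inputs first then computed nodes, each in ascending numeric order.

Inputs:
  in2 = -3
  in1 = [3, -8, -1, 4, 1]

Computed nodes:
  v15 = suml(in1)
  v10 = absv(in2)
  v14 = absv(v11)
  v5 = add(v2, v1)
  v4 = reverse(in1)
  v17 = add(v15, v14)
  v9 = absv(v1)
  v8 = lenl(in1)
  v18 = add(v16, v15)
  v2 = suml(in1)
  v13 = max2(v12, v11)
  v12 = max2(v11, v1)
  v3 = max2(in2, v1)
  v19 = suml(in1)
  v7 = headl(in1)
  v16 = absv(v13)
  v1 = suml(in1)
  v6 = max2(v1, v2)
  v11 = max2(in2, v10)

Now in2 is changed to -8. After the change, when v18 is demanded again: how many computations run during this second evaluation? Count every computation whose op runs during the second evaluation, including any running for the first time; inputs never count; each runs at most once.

Initial pass — values computed on the first demand:
  v1 = suml([3, -8, -1, 4, 1]) = -1
  v10 = absv(-3) = 3
  v11 = max2(-3, 3) = 3
  v12 = max2(3, -1) = 3
  v13 = max2(3, 3) = 3
  v15 = suml([3, -8, -1, 4, 1]) = -1
  v16 = absv(3) = 3
  v18 = add(3, -1) = 2

Second demand — change propagation:
  v10: re-runs because in2 -3->-8; new result 8.
  v11: re-runs because in2 -3->-8; v10 3->8; new result 8.
  v12: re-runs because v11 3->8; new result 8.
  v13: re-runs because v12 3->8; v11 3->8; new result 8.
  v16: re-runs because v13 3->8; new result 8.
  v18: re-runs because v16 3->8; new result 7.

Run set: v10, v11, v12, v13, v16, v18 (6 run).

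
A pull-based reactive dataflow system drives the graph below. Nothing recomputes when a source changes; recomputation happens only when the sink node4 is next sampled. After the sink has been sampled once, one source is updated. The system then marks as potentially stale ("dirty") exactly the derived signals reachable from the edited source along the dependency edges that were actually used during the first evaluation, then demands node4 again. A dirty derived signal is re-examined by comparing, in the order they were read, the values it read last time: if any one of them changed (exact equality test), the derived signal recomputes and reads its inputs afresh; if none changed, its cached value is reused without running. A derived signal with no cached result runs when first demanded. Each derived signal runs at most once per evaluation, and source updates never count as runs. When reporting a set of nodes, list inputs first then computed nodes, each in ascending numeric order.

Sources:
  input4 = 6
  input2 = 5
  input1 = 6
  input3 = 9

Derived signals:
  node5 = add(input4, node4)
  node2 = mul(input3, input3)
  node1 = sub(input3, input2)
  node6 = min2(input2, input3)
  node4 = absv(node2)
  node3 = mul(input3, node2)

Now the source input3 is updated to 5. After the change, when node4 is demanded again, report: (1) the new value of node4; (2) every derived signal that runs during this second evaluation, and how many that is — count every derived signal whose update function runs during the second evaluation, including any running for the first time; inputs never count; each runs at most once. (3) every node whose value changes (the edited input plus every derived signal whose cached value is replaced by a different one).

New value of node4: 25.
Derived signals that run: node2, node4 — 2 in total.
Values that change: input3, node2, node4.

First evaluation (everything demanded from the output):
  node2 = mul(9, 9) = 81
  node4 = absv(81) = 81

Propagation after the edit:
  node2: runs — input3 9->5; input3 9->5; result 25.
  node4: runs — node2 81->25; result 25.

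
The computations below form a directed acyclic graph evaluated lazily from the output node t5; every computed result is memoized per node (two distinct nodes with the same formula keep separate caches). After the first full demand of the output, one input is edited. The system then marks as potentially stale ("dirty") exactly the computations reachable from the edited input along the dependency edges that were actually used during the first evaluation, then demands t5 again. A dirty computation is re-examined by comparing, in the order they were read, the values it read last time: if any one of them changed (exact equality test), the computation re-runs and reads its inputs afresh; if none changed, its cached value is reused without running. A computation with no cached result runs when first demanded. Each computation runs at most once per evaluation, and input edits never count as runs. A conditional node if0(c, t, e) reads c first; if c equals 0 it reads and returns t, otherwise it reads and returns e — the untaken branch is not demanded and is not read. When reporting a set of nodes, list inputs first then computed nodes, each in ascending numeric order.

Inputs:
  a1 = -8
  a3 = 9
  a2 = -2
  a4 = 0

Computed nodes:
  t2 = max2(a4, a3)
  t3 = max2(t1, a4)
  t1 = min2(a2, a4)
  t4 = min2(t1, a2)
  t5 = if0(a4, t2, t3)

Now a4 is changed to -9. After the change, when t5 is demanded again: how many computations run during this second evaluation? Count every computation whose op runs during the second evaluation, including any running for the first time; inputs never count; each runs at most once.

3 computations run: t1, t3, t5.
Note the branch switch — demand abandons t2, which is never re-examined.

First demand of the output computes:
  t2 = max2(0, 9) = 9
  t5 = if0(a4=0 -> then branch t2) = 9

After the edit, cleaning proceeds:
  t1: had never run; runs now, result -9.
  t2: stays stale; no demand reaches it after the flip.
  t3: had never run; runs now, result -9.
  t5: a read changed (a4 0->-9) — executes, giving -9.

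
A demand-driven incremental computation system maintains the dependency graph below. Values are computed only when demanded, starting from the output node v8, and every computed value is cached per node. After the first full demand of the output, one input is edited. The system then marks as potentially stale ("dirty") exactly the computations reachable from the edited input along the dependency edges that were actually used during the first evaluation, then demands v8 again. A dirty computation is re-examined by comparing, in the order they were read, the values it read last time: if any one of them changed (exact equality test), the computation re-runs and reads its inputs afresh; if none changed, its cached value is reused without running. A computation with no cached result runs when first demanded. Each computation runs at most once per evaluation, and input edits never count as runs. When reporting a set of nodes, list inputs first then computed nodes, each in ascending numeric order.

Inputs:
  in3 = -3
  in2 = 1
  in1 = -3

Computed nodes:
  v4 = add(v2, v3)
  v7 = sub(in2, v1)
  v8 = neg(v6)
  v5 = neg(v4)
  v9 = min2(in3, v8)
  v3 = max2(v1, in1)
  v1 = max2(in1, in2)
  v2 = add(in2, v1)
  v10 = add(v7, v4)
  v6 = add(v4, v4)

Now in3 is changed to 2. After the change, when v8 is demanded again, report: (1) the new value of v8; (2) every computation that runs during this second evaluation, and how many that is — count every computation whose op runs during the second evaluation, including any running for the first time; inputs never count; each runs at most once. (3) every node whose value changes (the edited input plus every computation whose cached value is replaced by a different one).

First evaluation (everything demanded from the output):
  v1 = max2(-3, 1) = 1
  v2 = add(1, 1) = 2
  v3 = max2(1, -3) = 1
  v4 = add(2, 1) = 3
  v6 = add(3, 3) = 6
  v8 = neg(6) = -6

Propagation after the edit:
  in3 feeds no computation that the output demands — nothing is marked dirty and nothing runs.

Key observation: in3 is never demanded by the output, so the edit triggers no recomputation at all.

New value of v8: -6.
Computations that run: none — 0 in total.
Values that change: in3.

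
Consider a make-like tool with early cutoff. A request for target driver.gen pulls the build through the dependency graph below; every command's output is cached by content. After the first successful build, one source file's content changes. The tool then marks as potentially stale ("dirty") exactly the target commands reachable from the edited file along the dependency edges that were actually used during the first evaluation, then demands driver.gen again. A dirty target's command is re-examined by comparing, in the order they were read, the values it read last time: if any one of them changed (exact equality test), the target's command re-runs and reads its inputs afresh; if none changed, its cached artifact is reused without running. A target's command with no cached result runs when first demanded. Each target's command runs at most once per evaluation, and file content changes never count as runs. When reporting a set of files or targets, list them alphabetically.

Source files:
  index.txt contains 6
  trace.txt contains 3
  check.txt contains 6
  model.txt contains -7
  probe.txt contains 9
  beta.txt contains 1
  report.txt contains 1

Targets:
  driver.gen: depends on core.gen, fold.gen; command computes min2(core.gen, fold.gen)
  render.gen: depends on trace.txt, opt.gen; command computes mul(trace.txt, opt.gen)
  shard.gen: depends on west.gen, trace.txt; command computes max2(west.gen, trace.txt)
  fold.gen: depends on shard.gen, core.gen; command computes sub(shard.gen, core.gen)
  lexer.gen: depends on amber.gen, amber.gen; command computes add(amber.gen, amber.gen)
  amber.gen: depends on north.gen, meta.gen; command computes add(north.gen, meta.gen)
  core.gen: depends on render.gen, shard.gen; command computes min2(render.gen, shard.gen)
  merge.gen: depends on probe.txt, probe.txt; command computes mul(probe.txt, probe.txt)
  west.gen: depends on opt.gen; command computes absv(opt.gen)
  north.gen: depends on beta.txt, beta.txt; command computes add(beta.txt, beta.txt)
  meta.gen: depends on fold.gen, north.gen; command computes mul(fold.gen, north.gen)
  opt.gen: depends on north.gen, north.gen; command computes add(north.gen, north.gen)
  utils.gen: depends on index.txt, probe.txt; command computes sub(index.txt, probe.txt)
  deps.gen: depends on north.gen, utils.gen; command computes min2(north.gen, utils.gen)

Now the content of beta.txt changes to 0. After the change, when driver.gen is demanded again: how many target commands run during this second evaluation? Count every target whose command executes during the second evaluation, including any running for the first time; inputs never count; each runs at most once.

First demand of the output computes:
  north.gen = add(1, 1) = 2
  opt.gen = add(2, 2) = 4
  render.gen = mul(3, 4) = 12
  west.gen = absv(4) = 4
  shard.gen = max2(4, 3) = 4
  core.gen = min2(12, 4) = 4
  fold.gen = sub(4, 4) = 0
  driver.gen = min2(4, 0) = 0

After the edit, cleaning proceeds:
  north.gen: a read changed (beta.txt 1->0; beta.txt 1->0) — executes, giving 0.
  opt.gen: a read changed (north.gen 2->0; north.gen 2->0) — executes, giving 0.
  render.gen: a read changed (opt.gen 4->0) — executes, giving 0.
  west.gen: a read changed (opt.gen 4->0) — executes, giving 0.
  shard.gen: a read changed (west.gen 4->0) — executes, giving 3.
  core.gen: a read changed (render.gen 12->0; shard.gen 4->3) — executes, giving 0.
  fold.gen: a read changed (shard.gen 4->3; core.gen 4->0) — executes, giving 3.
  driver.gen: a read changed (core.gen 4->0; fold.gen 0->3) — executes, giving 0 — identical to its old value.

8 target commands run: core.gen, driver.gen, fold.gen, north.gen, opt.gen, render.gen, shard.gen, west.gen.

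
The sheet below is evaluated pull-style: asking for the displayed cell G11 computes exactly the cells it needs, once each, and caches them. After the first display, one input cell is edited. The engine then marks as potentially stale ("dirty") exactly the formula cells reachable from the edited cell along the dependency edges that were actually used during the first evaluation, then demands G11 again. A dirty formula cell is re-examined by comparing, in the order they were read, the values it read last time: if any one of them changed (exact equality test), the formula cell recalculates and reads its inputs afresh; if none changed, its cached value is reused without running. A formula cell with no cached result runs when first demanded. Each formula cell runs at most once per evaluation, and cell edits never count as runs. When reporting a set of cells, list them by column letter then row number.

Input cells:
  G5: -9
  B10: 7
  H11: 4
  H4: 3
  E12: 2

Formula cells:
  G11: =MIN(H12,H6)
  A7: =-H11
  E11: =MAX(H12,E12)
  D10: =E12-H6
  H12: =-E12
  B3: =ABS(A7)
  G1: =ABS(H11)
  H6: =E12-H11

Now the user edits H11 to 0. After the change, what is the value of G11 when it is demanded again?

First demand of the output computes:
  H6 = 2 - 4 = -2
  H12 = -(2) = -2
  G11 = MIN(-2, -2) = -2

After the edit, cleaning proceeds:
  H6: a read changed (H11 4->0) — executes, giving 2.
  G11: a read changed (H6 -2->2) — executes, giving -2 — identical to its old value.

Demanding G11 again yields -2.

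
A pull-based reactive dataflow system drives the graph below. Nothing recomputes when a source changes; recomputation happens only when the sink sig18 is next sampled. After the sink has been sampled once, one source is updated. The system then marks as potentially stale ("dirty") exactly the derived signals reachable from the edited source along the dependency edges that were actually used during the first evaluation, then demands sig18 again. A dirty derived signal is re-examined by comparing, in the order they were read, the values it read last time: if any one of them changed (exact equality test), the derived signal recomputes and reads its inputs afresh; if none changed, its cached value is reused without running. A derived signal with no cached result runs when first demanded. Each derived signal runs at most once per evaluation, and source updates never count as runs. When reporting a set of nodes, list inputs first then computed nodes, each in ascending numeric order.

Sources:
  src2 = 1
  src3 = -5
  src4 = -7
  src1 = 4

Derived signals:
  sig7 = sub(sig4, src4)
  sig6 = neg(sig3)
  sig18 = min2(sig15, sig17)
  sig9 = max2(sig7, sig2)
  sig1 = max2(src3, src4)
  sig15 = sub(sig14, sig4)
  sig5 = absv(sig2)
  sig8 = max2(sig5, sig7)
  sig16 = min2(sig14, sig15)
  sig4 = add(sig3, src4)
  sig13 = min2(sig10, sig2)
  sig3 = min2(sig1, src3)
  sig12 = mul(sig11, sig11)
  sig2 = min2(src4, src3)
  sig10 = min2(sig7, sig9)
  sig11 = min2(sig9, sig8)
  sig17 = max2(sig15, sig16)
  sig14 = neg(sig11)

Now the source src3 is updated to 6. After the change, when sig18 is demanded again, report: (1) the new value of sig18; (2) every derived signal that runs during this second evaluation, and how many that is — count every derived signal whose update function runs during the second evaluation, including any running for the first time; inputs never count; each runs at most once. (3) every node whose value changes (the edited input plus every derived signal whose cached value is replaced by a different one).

First evaluation (everything demanded from the output):
  sig1 = max2(-5, -7) = -5
  sig2 = min2(-7, -5) = -7
  sig3 = min2(-5, -5) = -5
  sig4 = add(-5, -7) = -12
  sig5 = absv(-7) = 7
  sig7 = sub(-12, -7) = -5
  sig8 = max2(7, -5) = 7
  sig9 = max2(-5, -7) = -5
  sig11 = min2(-5, 7) = -5
  sig14 = neg(-5) = 5
  sig15 = sub(5, -12) = 17
  sig16 = min2(5, 17) = 5
  sig17 = max2(17, 5) = 17
  sig18 = min2(17, 17) = 17

Propagation after the edit:
  sig1: runs — src3 -5->6; result 6.
  sig2: runs — src3 -5->6; result -7 (same value as before).
  sig3: runs — sig1 -5->6; src3 -5->6; result 6.
  sig4: runs — sig3 -5->6; result -1.
  sig5: checked — values it read are unchanged (sig2 unchanged); reused cached 7 without running.
  sig7: runs — sig4 -12->-1; result 6.
  sig8: runs — sig7 -5->6; result 7 (same value as before).
  sig9: runs — sig7 -5->6; result 6.
  sig11: runs — sig9 -5->6; result 6.
  sig14: runs — sig11 -5->6; result -6.
  sig15: runs — sig14 5->-6; sig4 -12->-1; result -5.
  sig16: runs — sig14 5->-6; sig15 17->-5; result -6.
  sig17: runs — sig15 17->-5; sig16 5->-6; result -5.
  sig18: runs — sig15 17->-5; sig17 17->-5; result -5.

Key observation: the cutoff stops propagation at sig5 — its inputs' values are unchanged, so it reuses its cache.

New value of sig18: -5.
Derived signals that run: sig1, sig2, sig3, sig4, sig7, sig8, sig9, sig11, sig14, sig15, sig16, sig17, sig18 — 13 in total.
Values that change: src3, sig1, sig3, sig4, sig7, sig9, sig11, sig14, sig15, sig16, sig17, sig18.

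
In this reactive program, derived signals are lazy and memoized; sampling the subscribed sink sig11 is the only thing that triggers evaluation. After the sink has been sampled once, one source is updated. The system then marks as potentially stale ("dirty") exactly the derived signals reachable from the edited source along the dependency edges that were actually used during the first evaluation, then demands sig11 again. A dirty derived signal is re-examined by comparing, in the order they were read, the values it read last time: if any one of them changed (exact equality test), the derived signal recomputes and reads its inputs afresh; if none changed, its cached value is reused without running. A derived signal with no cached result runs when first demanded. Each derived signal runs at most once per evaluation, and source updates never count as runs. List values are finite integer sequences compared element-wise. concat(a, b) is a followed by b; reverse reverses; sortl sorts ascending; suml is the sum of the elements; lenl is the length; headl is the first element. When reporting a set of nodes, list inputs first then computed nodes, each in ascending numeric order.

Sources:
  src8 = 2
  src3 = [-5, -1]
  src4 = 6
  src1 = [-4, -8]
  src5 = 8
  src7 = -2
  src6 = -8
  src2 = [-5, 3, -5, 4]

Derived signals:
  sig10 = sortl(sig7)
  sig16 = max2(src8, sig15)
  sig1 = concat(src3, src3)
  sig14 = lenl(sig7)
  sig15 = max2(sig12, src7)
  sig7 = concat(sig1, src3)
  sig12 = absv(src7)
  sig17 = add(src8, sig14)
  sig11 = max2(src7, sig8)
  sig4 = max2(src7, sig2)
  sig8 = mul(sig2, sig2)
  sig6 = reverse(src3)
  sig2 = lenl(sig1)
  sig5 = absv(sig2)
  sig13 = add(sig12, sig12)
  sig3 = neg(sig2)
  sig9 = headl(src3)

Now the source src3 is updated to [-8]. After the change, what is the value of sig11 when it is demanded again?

Demanding sig11 again yields 4.

First demand of the output computes:
  sig1 = concat([-5, -1], [-5, -1]) = [-5, -1, -5, -1]
  sig2 = lenl([-5, -1, -5, -1]) = 4
  sig8 = mul(4, 4) = 16
  sig11 = max2(-2, 16) = 16

After the edit, cleaning proceeds:
  sig1: a read changed (src3 [-5, -1]->[-8]; src3 [-5, -1]->[-8]) — executes, giving [-8, -8].
  sig2: a read changed (sig1 [-5, -1, -5, -1]->[-8, -8]) — executes, giving 2.
  sig8: a read changed (sig2 4->2; sig2 4->2) — executes, giving 4.
  sig11: a read changed (sig8 16->4) — executes, giving 4.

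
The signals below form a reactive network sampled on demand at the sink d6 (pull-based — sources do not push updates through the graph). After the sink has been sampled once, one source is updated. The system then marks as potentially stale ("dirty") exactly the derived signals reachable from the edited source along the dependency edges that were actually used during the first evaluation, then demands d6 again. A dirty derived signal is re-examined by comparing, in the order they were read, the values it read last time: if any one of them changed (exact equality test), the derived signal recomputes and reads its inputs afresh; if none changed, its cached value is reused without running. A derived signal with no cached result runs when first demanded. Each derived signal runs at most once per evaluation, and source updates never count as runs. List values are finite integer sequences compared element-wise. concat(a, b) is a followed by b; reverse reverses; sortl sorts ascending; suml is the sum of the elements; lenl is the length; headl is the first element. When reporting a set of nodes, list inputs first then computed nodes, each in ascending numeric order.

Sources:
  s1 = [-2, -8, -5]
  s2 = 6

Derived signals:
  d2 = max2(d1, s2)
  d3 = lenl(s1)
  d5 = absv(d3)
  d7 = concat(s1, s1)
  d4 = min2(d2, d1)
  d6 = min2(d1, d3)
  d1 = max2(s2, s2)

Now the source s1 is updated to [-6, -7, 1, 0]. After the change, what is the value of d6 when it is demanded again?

d6 now evaluates to 4.

Initial pass — values computed on the first demand:
  d1 = max2(6, 6) = 6
  d3 = lenl([-2, -8, -5]) = 3
  d6 = min2(6, 3) = 3

Second demand — change propagation:
  d3: re-runs because s1 [-2, -8, -5]->[-6, -7, 1, 0]; new result 4.
  d6: re-runs because d3 3->4; new result 4.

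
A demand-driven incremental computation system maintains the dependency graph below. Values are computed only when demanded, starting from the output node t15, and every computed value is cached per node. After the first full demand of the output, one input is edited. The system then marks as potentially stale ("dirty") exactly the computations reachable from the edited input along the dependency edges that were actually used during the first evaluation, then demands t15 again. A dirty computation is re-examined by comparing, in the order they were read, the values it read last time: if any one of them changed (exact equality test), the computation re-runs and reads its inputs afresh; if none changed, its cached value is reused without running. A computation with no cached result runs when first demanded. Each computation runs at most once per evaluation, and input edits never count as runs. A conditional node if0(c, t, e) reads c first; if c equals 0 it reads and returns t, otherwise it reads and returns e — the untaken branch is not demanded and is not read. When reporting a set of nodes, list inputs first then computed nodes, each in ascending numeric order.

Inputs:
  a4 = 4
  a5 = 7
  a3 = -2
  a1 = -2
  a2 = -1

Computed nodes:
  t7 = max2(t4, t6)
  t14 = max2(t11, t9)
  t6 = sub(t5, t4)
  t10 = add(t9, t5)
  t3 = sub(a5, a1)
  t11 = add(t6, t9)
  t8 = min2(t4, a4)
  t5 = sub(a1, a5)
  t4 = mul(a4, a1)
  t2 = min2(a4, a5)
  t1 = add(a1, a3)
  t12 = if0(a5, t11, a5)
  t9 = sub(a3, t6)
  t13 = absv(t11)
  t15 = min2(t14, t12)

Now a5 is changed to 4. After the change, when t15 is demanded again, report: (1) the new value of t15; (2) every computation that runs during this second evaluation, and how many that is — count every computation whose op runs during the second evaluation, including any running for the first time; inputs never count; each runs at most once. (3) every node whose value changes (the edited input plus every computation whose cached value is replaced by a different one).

New value of t15: -2.
Computations that run: t5, t6, t9, t11, t12, t14, t15 — 7 in total.
Values that change: a5, t5, t6, t9, t12, t14, t15.

First evaluation (everything demanded from the output):
  t4 = mul(4, -2) = -8
  t5 = sub(-2, 7) = -9
  t6 = sub(-9, -8) = -1
  t9 = sub(-2, -1) = -1
  t11 = add(-1, -1) = -2
  t12 = if0(a5=7 -> else branch a5) = 7
  t14 = max2(-2, -1) = -1
  t15 = min2(-1, 7) = -1

Propagation after the edit:
  t5: runs — a5 7->4; result -6.
  t6: runs — t5 -9->-6; result 2.
  t9: runs — t6 -1->2; result -4.
  t11: runs — t6 -1->2; t9 -1->-4; result -2 (same value as before).
  t12: runs — a5 7->4; a5 7->4; result 4.
  t14: runs — t9 -1->-4; result -2.
  t15: runs — t14 -1->-2; t12 7->4; result -2.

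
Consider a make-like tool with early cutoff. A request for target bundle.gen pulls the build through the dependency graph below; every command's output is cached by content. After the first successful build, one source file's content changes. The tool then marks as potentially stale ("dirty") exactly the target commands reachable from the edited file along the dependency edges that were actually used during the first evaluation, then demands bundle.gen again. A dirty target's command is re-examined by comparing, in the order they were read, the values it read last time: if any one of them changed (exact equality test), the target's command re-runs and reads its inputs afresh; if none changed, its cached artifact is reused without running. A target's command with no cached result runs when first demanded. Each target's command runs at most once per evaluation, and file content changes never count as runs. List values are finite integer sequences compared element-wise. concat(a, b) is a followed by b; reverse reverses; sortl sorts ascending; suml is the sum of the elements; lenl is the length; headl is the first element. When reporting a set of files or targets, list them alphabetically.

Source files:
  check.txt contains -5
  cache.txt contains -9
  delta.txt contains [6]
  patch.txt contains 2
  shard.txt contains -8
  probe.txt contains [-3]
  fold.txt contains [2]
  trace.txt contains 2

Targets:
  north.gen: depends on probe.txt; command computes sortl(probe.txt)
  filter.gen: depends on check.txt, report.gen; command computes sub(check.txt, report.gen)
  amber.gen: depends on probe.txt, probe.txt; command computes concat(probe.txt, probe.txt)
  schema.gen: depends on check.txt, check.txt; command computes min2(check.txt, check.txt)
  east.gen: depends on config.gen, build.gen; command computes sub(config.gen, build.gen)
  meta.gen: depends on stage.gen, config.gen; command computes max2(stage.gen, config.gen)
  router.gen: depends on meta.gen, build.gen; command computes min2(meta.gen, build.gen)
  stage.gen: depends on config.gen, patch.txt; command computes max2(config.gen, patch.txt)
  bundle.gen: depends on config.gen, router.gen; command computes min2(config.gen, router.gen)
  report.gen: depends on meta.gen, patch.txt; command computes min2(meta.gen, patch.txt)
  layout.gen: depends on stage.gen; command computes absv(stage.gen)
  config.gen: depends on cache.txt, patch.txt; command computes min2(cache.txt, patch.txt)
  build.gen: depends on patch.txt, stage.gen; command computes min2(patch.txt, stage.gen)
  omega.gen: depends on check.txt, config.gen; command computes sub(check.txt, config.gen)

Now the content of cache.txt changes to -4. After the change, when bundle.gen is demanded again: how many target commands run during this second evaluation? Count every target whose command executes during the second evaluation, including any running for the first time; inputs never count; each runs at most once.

First demand of the output computes:
  config.gen = min2(-9, 2) = -9
  stage.gen = max2(-9, 2) = 2
  build.gen = min2(2, 2) = 2
  meta.gen = max2(2, -9) = 2
  router.gen = min2(2, 2) = 2
  bundle.gen = min2(-9, 2) = -9

After the edit, cleaning proceeds:
  config.gen: a read changed (cache.txt -9->-4) — executes, giving -4.
  stage.gen: a read changed (config.gen -9->-4) — executes, giving 2 — identical to its old value.
  build.gen: dirty, but its reads are unchanged (patch.txt unchanged, stage.gen unchanged); cached 2 stands.
  meta.gen: a read changed (config.gen -9->-4) — executes, giving 2 — identical to its old value.
  router.gen: dirty, but its reads are unchanged (meta.gen unchanged, build.gen unchanged); cached 2 stands.
  bundle.gen: a read changed (config.gen -9->-4) — executes, giving -4.

Note where the cutoff bites: build.gen is checked, finds nothing changed, and keeps its cache.

4 target commands run: bundle.gen, config.gen, meta.gen, stage.gen.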